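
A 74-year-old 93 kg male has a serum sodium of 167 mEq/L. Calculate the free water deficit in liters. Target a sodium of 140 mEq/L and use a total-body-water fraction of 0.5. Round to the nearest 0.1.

9.0 L

TBW = 0.5 · 93 = 46.5 L
Free water deficit = TBW · (Na/140 − 1)
= 46.5 · (167/140 − 1)
= 46.5 · 0.1929
= 8.97 L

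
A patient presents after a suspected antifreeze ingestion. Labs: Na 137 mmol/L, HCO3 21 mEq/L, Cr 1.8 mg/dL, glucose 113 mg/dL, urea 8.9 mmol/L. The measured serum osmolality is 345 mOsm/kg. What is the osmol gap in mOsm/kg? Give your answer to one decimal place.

55.8 mOsm/kg

Calculated osmolality = 2·Na + glucose/18 + urea
= 2·137 + 113/18 + 8.9
= 274 + 6.28 + 8.90
= 289.18 mOsm/kg ≈ 289.2 mOsm/kg
Osmolar gap = measured − calculated = 345 − 289.2 = 55.8 mOsm/kg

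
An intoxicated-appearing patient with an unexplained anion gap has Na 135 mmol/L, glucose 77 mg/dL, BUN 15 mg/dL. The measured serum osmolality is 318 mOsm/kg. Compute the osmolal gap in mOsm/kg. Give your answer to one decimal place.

38.4 mOsm/kg

Calculated osmolality = 2·Na + glucose/18 + BUN/2.8
= 2·135 + 77/18 + 15/2.8
= 270 + 4.28 + 5.36
= 279.64 mOsm/kg ≈ 279.6 mOsm/kg
Osmolar gap = measured − calculated = 318 − 279.6 = 38.4 mOsm/kg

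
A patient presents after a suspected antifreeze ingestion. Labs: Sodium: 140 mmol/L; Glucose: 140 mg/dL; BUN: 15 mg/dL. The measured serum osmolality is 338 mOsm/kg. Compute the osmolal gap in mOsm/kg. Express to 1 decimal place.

Calculated osmolality = 2·Na + glucose/18 + BUN/2.8
= 2·140 + 140/18 + 15/2.8
= 280 + 7.78 + 5.36
= 293.14 mOsm/kg ≈ 293.1 mOsm/kg
Osmolar gap = measured − calculated = 338 − 293.1 = 44.9 mOsm/kg

44.9 mOsm/kg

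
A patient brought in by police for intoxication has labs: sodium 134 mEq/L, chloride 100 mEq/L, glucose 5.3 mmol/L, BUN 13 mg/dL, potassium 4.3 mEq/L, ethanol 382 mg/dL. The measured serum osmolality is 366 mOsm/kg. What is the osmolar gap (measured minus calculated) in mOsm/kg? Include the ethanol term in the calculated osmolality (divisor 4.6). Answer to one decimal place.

Calculated osmolality = 2·Na + glucose + BUN/2.8 + ethanol/4.6
= 2·134 + 5.3 + 13/2.8 + 382/4.6
= 268 + 5.30 + 4.64 + 83.04
= 360.98 mOsm/kg ≈ 361.0 mOsm/kg
Osmolar gap = measured − calculated = 366 − 361.0 = 5.0 mOsm/kg

5.0 mOsm/kg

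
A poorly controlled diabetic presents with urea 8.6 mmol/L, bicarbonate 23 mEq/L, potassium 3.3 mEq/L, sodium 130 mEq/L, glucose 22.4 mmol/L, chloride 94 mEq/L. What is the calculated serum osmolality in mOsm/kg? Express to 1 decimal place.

291.0 mOsm/kg

Calculated osmolality = 2·Na + glucose + urea
= 2·130 + 22.4 + 8.6
= 260 + 22.40 + 8.60
= 291 mOsm/kg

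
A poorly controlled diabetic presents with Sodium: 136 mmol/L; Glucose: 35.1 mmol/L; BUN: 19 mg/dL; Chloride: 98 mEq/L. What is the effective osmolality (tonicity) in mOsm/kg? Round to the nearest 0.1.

307.1 mOsm/kg

Effective osmolality excludes urea (freely permeant across cell membranes):
2·Na + glucose
= 2·136 + 35.1
= 272 + 35.1
= 307.1 mOsm/kg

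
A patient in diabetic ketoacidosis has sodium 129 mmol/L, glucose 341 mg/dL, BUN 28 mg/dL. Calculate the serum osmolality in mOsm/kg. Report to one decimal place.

286.9 mOsm/kg

Calculated osmolality = 2·Na + glucose/18 + BUN/2.8
= 2·129 + 341/18 + 28/2.8
= 258 + 18.94 + 10
= 286.94 mOsm/kg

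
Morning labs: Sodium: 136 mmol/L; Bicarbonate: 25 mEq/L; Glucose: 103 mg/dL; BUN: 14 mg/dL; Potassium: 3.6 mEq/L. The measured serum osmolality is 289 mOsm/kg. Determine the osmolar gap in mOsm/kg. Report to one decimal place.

Calculated osmolality = 2·Na + glucose/18 + BUN/2.8
= 2·136 + 103/18 + 14/2.8
= 272 + 5.72 + 5
= 282.72 mOsm/kg ≈ 282.7 mOsm/kg
Osmolar gap = measured − calculated = 289 − 282.7 = 6.3 mOsm/kg

6.3 mOsm/kg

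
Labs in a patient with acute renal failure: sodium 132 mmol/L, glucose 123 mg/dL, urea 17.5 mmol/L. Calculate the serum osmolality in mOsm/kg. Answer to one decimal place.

Calculated osmolality = 2·Na + glucose/18 + urea
= 2·132 + 123/18 + 17.5
= 264 + 6.83 + 17.50
= 288.33 mOsm/kg

288.3 mOsm/kg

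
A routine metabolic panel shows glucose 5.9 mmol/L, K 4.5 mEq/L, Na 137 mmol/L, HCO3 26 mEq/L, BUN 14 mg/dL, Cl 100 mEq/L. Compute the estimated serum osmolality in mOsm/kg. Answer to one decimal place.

284.9 mOsm/kg

Calculated osmolality = 2·Na + glucose + BUN/2.8
= 2·137 + 5.9 + 14/2.8
= 274 + 5.90 + 5
= 284.9 mOsm/kg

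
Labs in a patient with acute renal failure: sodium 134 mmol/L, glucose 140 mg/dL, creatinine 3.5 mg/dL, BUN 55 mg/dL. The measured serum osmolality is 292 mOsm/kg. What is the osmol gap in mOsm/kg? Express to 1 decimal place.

-3.4 mOsm/kg

Calculated osmolality = 2·Na + glucose/18 + BUN/2.8
= 2·134 + 140/18 + 55/2.8
= 268 + 7.78 + 19.64
= 295.42 mOsm/kg ≈ 295.4 mOsm/kg
Osmolar gap = measured − calculated = 292 − 295.4 = -3.4 mOsm/kg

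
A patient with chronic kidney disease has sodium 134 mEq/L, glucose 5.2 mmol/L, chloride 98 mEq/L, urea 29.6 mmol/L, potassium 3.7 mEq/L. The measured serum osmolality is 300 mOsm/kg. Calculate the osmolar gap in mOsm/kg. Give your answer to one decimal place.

Calculated osmolality = 2·Na + glucose + urea
= 2·134 + 5.2 + 29.6
= 268 + 5.20 + 29.60
= 302.8 mOsm/kg ≈ 302.8 mOsm/kg
Osmolar gap = measured − calculated = 300 − 302.8 = -2.8 mOsm/kg

-2.8 mOsm/kg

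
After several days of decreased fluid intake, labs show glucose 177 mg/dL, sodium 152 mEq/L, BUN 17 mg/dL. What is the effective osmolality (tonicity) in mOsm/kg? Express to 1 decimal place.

Effective osmolality excludes urea (freely permeant across cell membranes):
2·Na + glucose/18
= 2·152 + 177/18
= 304 + 9.83
= 313.83 mOsm/kg

313.8 mOsm/kg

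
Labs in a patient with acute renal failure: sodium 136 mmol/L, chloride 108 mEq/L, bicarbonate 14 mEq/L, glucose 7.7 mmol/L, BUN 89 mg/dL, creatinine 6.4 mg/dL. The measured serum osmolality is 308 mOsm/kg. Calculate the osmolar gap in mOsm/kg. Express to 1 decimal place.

-3.5 mOsm/kg

Calculated osmolality = 2·Na + glucose + BUN/2.8
= 2·136 + 7.7 + 89/2.8
= 272 + 7.70 + 31.79
= 311.49 mOsm/kg ≈ 311.5 mOsm/kg
Osmolar gap = measured − calculated = 308 − 311.5 = -3.5 mOsm/kg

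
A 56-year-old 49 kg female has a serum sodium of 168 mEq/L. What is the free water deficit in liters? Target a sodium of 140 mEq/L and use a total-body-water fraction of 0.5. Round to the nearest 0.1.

4.9 L

TBW = 0.5 · 49 = 24.5 L
Free water deficit = TBW · (Na/140 − 1)
= 24.5 · (168/140 − 1)
= 24.5 · 0.2
= 4.9 L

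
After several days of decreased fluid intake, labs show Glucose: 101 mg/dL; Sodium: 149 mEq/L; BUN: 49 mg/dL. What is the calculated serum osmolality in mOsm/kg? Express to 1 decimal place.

Calculated osmolality = 2·Na + glucose/18 + BUN/2.8
= 2·149 + 101/18 + 49/2.8
= 298 + 5.61 + 17.50
= 321.11 mOsm/kg

321.1 mOsm/kg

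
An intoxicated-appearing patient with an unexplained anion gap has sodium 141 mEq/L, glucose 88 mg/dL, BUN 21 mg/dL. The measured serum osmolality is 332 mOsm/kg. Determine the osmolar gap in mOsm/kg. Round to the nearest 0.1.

37.6 mOsm/kg

Calculated osmolality = 2·Na + glucose/18 + BUN/2.8
= 2·141 + 88/18 + 21/2.8
= 282 + 4.89 + 7.50
= 294.39 mOsm/kg ≈ 294.4 mOsm/kg
Osmolar gap = measured − calculated = 332 − 294.4 = 37.6 mOsm/kg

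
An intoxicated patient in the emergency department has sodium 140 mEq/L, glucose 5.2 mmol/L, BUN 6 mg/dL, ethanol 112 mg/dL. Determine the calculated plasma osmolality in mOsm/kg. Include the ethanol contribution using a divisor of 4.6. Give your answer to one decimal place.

311.7 mOsm/kg

Calculated osmolality = 2·Na + glucose + BUN/2.8 + ethanol/4.6
= 2·140 + 5.2 + 6/2.8 + 112/4.6
= 280 + 5.20 + 2.14 + 24.35
= 311.69 mOsm/kg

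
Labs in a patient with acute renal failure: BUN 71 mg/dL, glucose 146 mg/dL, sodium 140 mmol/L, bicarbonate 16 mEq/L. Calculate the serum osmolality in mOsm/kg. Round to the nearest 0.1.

Calculated osmolality = 2·Na + glucose/18 + BUN/2.8
= 2·140 + 146/18 + 71/2.8
= 280 + 8.11 + 25.36
= 313.47 mOsm/kg

313.5 mOsm/kg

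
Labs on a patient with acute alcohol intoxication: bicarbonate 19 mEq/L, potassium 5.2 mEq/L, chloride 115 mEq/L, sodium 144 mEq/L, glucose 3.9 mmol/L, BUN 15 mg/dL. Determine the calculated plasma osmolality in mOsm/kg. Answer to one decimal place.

297.3 mOsm/kg

Calculated osmolality = 2·Na + glucose + BUN/2.8
= 2·144 + 3.9 + 15/2.8
= 288 + 3.90 + 5.36
= 297.26 mOsm/kg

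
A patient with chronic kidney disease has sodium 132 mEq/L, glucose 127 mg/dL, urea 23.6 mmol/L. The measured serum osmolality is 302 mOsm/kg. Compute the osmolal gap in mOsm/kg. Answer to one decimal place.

Calculated osmolality = 2·Na + glucose/18 + urea
= 2·132 + 127/18 + 23.6
= 264 + 7.06 + 23.60
= 294.66 mOsm/kg ≈ 294.7 mOsm/kg
Osmolar gap = measured − calculated = 302 − 294.7 = 7.3 mOsm/kg

7.3 mOsm/kg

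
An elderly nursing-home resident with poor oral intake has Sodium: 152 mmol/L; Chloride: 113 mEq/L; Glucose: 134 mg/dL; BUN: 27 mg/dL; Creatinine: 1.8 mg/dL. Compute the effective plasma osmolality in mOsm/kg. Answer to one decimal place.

Effective osmolality excludes urea (freely permeant across cell membranes):
2·Na + glucose/18
= 2·152 + 134/18
= 304 + 7.44
= 311.44 mOsm/kg

311.4 mOsm/kg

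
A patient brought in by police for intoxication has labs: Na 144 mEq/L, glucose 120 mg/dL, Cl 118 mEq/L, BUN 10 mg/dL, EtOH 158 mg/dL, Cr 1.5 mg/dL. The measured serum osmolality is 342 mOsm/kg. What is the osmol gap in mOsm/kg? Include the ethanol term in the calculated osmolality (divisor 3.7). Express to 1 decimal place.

Calculated osmolality = 2·Na + glucose/18 + BUN/2.8 + ethanol/3.7
= 2·144 + 120/18 + 10/2.8 + 158/3.7
= 288 + 6.67 + 3.57 + 42.70
= 340.94 mOsm/kg ≈ 340.9 mOsm/kg
Osmolar gap = measured − calculated = 342 − 340.9 = 1.1 mOsm/kg

1.1 mOsm/kg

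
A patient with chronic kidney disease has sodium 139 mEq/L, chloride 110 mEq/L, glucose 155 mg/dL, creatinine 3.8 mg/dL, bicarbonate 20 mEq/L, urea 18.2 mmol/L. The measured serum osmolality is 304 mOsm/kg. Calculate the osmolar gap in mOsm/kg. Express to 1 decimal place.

-0.8 mOsm/kg

Calculated osmolality = 2·Na + glucose/18 + urea
= 2·139 + 155/18 + 18.2
= 278 + 8.61 + 18.20
= 304.81 mOsm/kg ≈ 304.8 mOsm/kg
Osmolar gap = measured − calculated = 304 − 304.8 = -0.8 mOsm/kg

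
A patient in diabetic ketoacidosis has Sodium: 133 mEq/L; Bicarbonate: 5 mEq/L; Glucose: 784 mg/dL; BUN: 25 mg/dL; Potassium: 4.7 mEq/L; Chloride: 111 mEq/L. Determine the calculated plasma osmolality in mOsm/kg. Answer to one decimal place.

318.5 mOsm/kg

Calculated osmolality = 2·Na + glucose/18 + BUN/2.8
= 2·133 + 784/18 + 25/2.8
= 266 + 43.56 + 8.93
= 318.49 mOsm/kg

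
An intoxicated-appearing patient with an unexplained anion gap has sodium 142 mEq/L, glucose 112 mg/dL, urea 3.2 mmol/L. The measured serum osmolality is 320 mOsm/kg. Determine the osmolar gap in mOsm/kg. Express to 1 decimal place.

26.6 mOsm/kg

Calculated osmolality = 2·Na + glucose/18 + urea
= 2·142 + 112/18 + 3.2
= 284 + 6.22 + 3.20
= 293.42 mOsm/kg ≈ 293.4 mOsm/kg
Osmolar gap = measured − calculated = 320 − 293.4 = 26.6 mOsm/kg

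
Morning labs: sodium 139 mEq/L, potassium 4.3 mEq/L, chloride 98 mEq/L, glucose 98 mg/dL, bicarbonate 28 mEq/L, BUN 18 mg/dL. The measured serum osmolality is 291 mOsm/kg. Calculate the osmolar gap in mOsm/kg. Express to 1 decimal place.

Calculated osmolality = 2·Na + glucose/18 + BUN/2.8
= 2·139 + 98/18 + 18/2.8
= 278 + 5.44 + 6.43
= 289.87 mOsm/kg ≈ 289.9 mOsm/kg
Osmolar gap = measured − calculated = 291 − 289.9 = 1.1 mOsm/kg

1.1 mOsm/kg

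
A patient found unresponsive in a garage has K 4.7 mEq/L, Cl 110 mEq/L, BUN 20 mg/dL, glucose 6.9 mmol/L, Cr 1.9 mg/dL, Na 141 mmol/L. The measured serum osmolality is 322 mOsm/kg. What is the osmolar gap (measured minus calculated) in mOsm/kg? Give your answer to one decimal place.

26.0 mOsm/kg

Calculated osmolality = 2·Na + glucose + BUN/2.8
= 2·141 + 6.9 + 20/2.8
= 282 + 6.90 + 7.14
= 296.04 mOsm/kg ≈ 296.0 mOsm/kg
Osmolar gap = measured − calculated = 322 − 296.0 = 26.0 mOsm/kg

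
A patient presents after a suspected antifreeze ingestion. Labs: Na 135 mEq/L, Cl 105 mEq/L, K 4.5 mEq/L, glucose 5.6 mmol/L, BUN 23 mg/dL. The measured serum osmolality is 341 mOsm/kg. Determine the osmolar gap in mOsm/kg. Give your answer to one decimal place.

Calculated osmolality = 2·Na + glucose + BUN/2.8
= 2·135 + 5.6 + 23/2.8
= 270 + 5.60 + 8.21
= 283.81 mOsm/kg ≈ 283.8 mOsm/kg
Osmolar gap = measured − calculated = 341 − 283.8 = 57.2 mOsm/kg

57.2 mOsm/kg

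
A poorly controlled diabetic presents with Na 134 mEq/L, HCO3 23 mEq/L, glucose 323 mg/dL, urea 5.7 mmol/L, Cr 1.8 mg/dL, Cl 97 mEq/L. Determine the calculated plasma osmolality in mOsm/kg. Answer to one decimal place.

Calculated osmolality = 2·Na + glucose/18 + urea
= 2·134 + 323/18 + 5.7
= 268 + 17.94 + 5.70
= 291.64 mOsm/kg

291.6 mOsm/kg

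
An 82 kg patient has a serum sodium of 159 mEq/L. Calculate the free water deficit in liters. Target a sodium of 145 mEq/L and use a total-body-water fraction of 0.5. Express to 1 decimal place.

TBW = 0.5 · 82 = 41 L
Free water deficit = TBW · (Na/145 − 1)
= 41 · (159/145 − 1)
= 41 · 0.0966
= 3.96 L

4.0 L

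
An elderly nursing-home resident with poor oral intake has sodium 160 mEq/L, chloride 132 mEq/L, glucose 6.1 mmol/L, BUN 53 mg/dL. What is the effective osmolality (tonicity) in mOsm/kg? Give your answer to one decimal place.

Effective osmolality excludes urea (freely permeant across cell membranes):
2·Na + glucose
= 2·160 + 6.1
= 320 + 6.1
= 326.1 mOsm/kg

326.1 mOsm/kg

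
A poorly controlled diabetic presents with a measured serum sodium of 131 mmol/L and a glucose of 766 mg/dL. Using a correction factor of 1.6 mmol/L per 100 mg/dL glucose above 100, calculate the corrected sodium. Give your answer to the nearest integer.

142 mmol/L

Corrected Na = measured Na + 1.6 · (glucose − 100)/100
= 131 + 1.6 · (766 − 100)/100
= 131 + 10.7
= 141.7 mmol/L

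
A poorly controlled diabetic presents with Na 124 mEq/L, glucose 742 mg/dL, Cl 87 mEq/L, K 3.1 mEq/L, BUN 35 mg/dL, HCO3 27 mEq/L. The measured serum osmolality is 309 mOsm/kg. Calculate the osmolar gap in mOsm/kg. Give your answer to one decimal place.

Calculated osmolality = 2·Na + glucose/18 + BUN/2.8
= 2·124 + 742/18 + 35/2.8
= 248 + 41.22 + 12.50
= 301.72 mOsm/kg ≈ 301.7 mOsm/kg
Osmolar gap = measured − calculated = 309 − 301.7 = 7.3 mOsm/kg

7.3 mOsm/kg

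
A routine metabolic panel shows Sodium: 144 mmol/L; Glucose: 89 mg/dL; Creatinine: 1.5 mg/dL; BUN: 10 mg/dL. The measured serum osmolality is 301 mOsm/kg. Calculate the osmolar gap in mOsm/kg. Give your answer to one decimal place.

4.5 mOsm/kg

Calculated osmolality = 2·Na + glucose/18 + BUN/2.8
= 2·144 + 89/18 + 10/2.8
= 288 + 4.94 + 3.57
= 296.51 mOsm/kg ≈ 296.5 mOsm/kg
Osmolar gap = measured − calculated = 301 − 296.5 = 4.5 mOsm/kg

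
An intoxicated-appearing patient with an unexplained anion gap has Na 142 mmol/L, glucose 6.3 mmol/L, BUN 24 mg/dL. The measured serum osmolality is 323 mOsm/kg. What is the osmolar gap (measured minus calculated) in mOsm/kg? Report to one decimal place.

24.1 mOsm/kg

Calculated osmolality = 2·Na + glucose + BUN/2.8
= 2·142 + 6.3 + 24/2.8
= 284 + 6.30 + 8.57
= 298.87 mOsm/kg ≈ 298.9 mOsm/kg
Osmolar gap = measured − calculated = 323 − 298.9 = 24.1 mOsm/kg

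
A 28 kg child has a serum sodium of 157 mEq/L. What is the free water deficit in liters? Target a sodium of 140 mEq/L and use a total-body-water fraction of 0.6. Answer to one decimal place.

2.0 L

TBW = 0.6 · 28 = 16.8 L
Free water deficit = TBW · (Na/140 − 1)
= 16.8 · (157/140 − 1)
= 16.8 · 0.1214
= 2.04 L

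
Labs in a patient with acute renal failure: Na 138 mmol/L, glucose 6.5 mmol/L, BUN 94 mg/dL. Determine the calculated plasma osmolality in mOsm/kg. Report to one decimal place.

316.1 mOsm/kg

Calculated osmolality = 2·Na + glucose + BUN/2.8
= 2·138 + 6.5 + 94/2.8
= 276 + 6.50 + 33.57
= 316.07 mOsm/kg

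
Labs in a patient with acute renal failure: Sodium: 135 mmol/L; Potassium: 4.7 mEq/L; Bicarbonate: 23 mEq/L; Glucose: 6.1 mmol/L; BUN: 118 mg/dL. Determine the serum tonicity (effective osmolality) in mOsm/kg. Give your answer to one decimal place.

276.1 mOsm/kg

Effective osmolality excludes urea (freely permeant across cell membranes):
2·Na + glucose
= 2·135 + 6.1
= 270 + 6.1
= 276.1 mOsm/kg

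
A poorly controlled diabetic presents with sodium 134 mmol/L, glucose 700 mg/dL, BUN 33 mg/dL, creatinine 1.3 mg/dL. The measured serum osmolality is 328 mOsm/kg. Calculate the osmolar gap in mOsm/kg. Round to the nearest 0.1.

Calculated osmolality = 2·Na + glucose/18 + BUN/2.8
= 2·134 + 700/18 + 33/2.8
= 268 + 38.89 + 11.79
= 318.68 mOsm/kg ≈ 318.7 mOsm/kg
Osmolar gap = measured − calculated = 328 − 318.7 = 9.3 mOsm/kg

9.3 mOsm/kg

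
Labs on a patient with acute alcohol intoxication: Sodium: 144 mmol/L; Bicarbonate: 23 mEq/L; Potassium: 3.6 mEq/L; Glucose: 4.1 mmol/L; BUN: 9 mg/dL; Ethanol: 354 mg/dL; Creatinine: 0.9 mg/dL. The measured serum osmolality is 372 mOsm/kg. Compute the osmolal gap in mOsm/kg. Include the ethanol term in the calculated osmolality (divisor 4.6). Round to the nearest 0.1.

Calculated osmolality = 2·Na + glucose + BUN/2.8 + ethanol/4.6
= 2·144 + 4.1 + 9/2.8 + 354/4.6
= 288 + 4.10 + 3.21 + 76.96
= 372.27 mOsm/kg ≈ 372.3 mOsm/kg
Osmolar gap = measured − calculated = 372 − 372.3 = -0.3 mOsm/kg

-0.3 mOsm/kg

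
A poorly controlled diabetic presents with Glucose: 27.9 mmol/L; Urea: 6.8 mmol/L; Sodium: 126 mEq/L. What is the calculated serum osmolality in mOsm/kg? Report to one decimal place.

Calculated osmolality = 2·Na + glucose + urea
= 2·126 + 27.9 + 6.8
= 252 + 27.90 + 6.80
= 286.7 mOsm/kg

286.7 mOsm/kg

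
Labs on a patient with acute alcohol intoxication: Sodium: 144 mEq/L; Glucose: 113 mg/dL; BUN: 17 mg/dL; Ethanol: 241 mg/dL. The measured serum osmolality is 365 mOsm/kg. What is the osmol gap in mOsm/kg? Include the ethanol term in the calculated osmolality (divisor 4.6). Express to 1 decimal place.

12.3 mOsm/kg

Calculated osmolality = 2·Na + glucose/18 + BUN/2.8 + ethanol/4.6
= 2·144 + 113/18 + 17/2.8 + 241/4.6
= 288 + 6.28 + 6.07 + 52.39
= 352.74 mOsm/kg ≈ 352.7 mOsm/kg
Osmolar gap = measured − calculated = 365 − 352.7 = 12.3 mOsm/kg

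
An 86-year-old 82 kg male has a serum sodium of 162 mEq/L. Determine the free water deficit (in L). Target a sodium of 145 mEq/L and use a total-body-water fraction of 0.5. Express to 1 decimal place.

4.8 L

TBW = 0.5 · 82 = 41 L
Free water deficit = TBW · (Na/145 − 1)
= 41 · (162/145 − 1)
= 41 · 0.1172
= 4.81 L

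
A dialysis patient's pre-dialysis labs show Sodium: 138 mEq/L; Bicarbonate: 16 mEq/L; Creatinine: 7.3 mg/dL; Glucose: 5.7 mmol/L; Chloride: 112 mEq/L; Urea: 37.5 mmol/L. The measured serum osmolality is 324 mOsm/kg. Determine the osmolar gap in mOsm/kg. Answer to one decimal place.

Calculated osmolality = 2·Na + glucose + urea
= 2·138 + 5.7 + 37.5
= 276 + 5.70 + 37.50
= 319.2 mOsm/kg ≈ 319.2 mOsm/kg
Osmolar gap = measured − calculated = 324 − 319.2 = 4.8 mOsm/kg

4.8 mOsm/kg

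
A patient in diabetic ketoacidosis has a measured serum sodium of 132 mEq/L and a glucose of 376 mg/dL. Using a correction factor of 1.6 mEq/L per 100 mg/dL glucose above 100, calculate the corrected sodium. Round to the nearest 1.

Corrected Na = measured Na + 1.6 · (glucose − 100)/100
= 132 + 1.6 · (376 − 100)/100
= 132 + 4.4
= 136.4 mEq/L

136 mEq/L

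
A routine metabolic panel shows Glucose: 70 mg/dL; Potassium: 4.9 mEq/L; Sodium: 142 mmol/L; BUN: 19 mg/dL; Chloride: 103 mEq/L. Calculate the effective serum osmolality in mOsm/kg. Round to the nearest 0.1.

287.9 mOsm/kg

Effective osmolality excludes urea (freely permeant across cell membranes):
2·Na + glucose/18
= 2·142 + 70/18
= 284 + 3.89
= 287.89 mOsm/kg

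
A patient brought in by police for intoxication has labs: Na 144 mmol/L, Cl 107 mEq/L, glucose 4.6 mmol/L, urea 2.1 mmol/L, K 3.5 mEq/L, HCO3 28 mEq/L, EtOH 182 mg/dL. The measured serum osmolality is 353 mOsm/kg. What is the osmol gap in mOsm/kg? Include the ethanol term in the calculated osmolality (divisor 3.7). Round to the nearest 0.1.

Calculated osmolality = 2·Na + glucose + urea + ethanol/3.7
= 2·144 + 4.6 + 2.1 + 182/3.7
= 288 + 4.60 + 2.10 + 49.19
= 343.89 mOsm/kg ≈ 343.9 mOsm/kg
Osmolar gap = measured − calculated = 353 − 343.9 = 9.1 mOsm/kg

9.1 mOsm/kg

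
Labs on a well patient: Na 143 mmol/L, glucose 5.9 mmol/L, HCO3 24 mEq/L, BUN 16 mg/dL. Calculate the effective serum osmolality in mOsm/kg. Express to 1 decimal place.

291.9 mOsm/kg

Effective osmolality excludes urea (freely permeant across cell membranes):
2·Na + glucose
= 2·143 + 5.9
= 286 + 5.9
= 291.9 mOsm/kg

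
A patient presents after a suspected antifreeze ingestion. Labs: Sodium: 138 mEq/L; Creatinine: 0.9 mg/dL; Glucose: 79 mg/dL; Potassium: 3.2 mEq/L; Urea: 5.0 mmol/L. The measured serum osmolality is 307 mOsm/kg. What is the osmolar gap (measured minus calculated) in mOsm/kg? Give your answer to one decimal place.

Calculated osmolality = 2·Na + glucose/18 + urea
= 2·138 + 79/18 + 5
= 276 + 4.39 + 5
= 285.39 mOsm/kg ≈ 285.4 mOsm/kg
Osmolar gap = measured − calculated = 307 − 285.4 = 21.6 mOsm/kg

21.6 mOsm/kg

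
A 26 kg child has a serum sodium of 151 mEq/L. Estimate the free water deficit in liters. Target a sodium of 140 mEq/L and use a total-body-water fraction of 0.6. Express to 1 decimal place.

1.2 L

TBW = 0.6 · 26 = 15.6 L
Free water deficit = TBW · (Na/140 − 1)
= 15.6 · (151/140 − 1)
= 15.6 · 0.0786
= 1.23 L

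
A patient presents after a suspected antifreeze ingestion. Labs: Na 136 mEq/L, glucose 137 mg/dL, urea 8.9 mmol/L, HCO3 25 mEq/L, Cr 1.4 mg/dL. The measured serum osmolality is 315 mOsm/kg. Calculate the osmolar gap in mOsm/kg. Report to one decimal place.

26.5 mOsm/kg

Calculated osmolality = 2·Na + glucose/18 + urea
= 2·136 + 137/18 + 8.9
= 272 + 7.61 + 8.90
= 288.51 mOsm/kg ≈ 288.5 mOsm/kg
Osmolar gap = measured − calculated = 315 − 288.5 = 26.5 mOsm/kg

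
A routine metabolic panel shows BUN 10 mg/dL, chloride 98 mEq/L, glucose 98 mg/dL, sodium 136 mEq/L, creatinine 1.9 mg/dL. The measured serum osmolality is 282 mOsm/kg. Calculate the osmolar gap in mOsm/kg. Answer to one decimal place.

Calculated osmolality = 2·Na + glucose/18 + BUN/2.8
= 2·136 + 98/18 + 10/2.8
= 272 + 5.44 + 3.57
= 281.01 mOsm/kg ≈ 281.0 mOsm/kg
Osmolar gap = measured − calculated = 282 − 281.0 = 1.0 mOsm/kg

1.0 mOsm/kg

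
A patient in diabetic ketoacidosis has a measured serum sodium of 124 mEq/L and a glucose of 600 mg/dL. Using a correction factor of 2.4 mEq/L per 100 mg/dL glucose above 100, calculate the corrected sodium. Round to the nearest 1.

Corrected Na = measured Na + 2.4 · (glucose − 100)/100
= 124 + 2.4 · (600 − 100)/100
= 124 + 12
= 136 mEq/L

136 mEq/L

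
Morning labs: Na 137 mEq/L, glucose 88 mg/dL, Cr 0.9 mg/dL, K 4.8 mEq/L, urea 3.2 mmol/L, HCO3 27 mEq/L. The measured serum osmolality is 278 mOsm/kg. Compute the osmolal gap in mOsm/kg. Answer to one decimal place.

-4.1 mOsm/kg

Calculated osmolality = 2·Na + glucose/18 + urea
= 2·137 + 88/18 + 3.2
= 274 + 4.89 + 3.20
= 282.09 mOsm/kg ≈ 282.1 mOsm/kg
Osmolar gap = measured − calculated = 278 − 282.1 = -4.1 mOsm/kg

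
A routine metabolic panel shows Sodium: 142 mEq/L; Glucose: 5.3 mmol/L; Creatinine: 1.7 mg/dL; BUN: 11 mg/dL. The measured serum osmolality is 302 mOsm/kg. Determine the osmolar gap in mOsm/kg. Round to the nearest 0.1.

Calculated osmolality = 2·Na + glucose + BUN/2.8
= 2·142 + 5.3 + 11/2.8
= 284 + 5.30 + 3.93
= 293.23 mOsm/kg ≈ 293.2 mOsm/kg
Osmolar gap = measured − calculated = 302 − 293.2 = 8.8 mOsm/kg

8.8 mOsm/kg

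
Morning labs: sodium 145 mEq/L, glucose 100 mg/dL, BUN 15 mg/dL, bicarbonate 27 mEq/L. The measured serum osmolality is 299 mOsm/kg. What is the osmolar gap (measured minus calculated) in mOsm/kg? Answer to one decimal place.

-1.9 mOsm/kg

Calculated osmolality = 2·Na + glucose/18 + BUN/2.8
= 2·145 + 100/18 + 15/2.8
= 290 + 5.56 + 5.36
= 300.92 mOsm/kg ≈ 300.9 mOsm/kg
Osmolar gap = measured − calculated = 299 − 300.9 = -1.9 mOsm/kg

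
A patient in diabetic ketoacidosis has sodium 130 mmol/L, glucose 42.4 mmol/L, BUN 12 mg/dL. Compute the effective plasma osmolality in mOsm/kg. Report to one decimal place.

Effective osmolality excludes urea (freely permeant across cell membranes):
2·Na + glucose
= 2·130 + 42.4
= 260 + 42.4
= 302.4 mOsm/kg

302.4 mOsm/kg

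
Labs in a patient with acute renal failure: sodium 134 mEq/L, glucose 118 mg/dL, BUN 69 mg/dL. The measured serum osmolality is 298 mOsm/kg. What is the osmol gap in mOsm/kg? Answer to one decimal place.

Calculated osmolality = 2·Na + glucose/18 + BUN/2.8
= 2·134 + 118/18 + 69/2.8
= 268 + 6.56 + 24.64
= 299.2 mOsm/kg ≈ 299.2 mOsm/kg
Osmolar gap = measured − calculated = 298 − 299.2 = -1.2 mOsm/kg

-1.2 mOsm/kg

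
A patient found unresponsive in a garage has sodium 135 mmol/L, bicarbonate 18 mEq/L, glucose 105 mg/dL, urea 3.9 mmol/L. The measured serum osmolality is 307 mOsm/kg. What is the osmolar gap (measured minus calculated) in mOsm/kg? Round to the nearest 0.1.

Calculated osmolality = 2·Na + glucose/18 + urea
= 2·135 + 105/18 + 3.9
= 270 + 5.83 + 3.90
= 279.73 mOsm/kg ≈ 279.7 mOsm/kg
Osmolar gap = measured − calculated = 307 − 279.7 = 27.3 mOsm/kg

27.3 mOsm/kg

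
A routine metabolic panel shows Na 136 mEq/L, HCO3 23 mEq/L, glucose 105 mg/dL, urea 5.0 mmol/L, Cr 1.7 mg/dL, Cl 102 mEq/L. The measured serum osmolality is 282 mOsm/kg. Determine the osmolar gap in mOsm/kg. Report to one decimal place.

-0.8 mOsm/kg

Calculated osmolality = 2·Na + glucose/18 + urea
= 2·136 + 105/18 + 5
= 272 + 5.83 + 5
= 282.83 mOsm/kg ≈ 282.8 mOsm/kg
Osmolar gap = measured − calculated = 282 − 282.8 = -0.8 mOsm/kg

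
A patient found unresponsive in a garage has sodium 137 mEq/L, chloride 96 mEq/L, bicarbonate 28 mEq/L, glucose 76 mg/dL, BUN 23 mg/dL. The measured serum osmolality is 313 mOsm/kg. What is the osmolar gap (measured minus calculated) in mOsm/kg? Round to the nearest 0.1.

26.6 mOsm/kg

Calculated osmolality = 2·Na + glucose/18 + BUN/2.8
= 2·137 + 76/18 + 23/2.8
= 274 + 4.22 + 8.21
= 286.43 mOsm/kg ≈ 286.4 mOsm/kg
Osmolar gap = measured − calculated = 313 − 286.4 = 26.6 mOsm/kg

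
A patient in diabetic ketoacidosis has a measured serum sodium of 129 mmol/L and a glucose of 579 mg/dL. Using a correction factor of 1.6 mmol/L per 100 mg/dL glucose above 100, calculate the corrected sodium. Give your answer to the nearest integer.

Corrected Na = measured Na + 1.6 · (glucose − 100)/100
= 129 + 1.6 · (579 − 100)/100
= 129 + 7.7
= 136.7 mmol/L

137 mmol/L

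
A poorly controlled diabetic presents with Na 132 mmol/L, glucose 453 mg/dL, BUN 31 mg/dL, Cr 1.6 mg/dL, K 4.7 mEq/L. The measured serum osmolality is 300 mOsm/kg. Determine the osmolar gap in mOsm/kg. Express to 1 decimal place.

-0.2 mOsm/kg

Calculated osmolality = 2·Na + glucose/18 + BUN/2.8
= 2·132 + 453/18 + 31/2.8
= 264 + 25.17 + 11.07
= 300.24 mOsm/kg ≈ 300.2 mOsm/kg
Osmolar gap = measured − calculated = 300 − 300.2 = -0.2 mOsm/kg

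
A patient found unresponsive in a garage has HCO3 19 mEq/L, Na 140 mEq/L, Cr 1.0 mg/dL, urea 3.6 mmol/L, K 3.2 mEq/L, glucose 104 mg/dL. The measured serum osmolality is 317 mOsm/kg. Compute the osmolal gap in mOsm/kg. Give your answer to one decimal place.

27.6 mOsm/kg

Calculated osmolality = 2·Na + glucose/18 + urea
= 2·140 + 104/18 + 3.6
= 280 + 5.78 + 3.60
= 289.38 mOsm/kg ≈ 289.4 mOsm/kg
Osmolar gap = measured − calculated = 317 − 289.4 = 27.6 mOsm/kg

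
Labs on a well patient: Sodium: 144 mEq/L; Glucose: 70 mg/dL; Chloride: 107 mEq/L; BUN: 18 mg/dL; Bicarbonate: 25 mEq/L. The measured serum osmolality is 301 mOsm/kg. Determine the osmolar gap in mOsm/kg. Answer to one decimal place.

2.7 mOsm/kg

Calculated osmolality = 2·Na + glucose/18 + BUN/2.8
= 2·144 + 70/18 + 18/2.8
= 288 + 3.89 + 6.43
= 298.32 mOsm/kg ≈ 298.3 mOsm/kg
Osmolar gap = measured − calculated = 301 − 298.3 = 2.7 mOsm/kg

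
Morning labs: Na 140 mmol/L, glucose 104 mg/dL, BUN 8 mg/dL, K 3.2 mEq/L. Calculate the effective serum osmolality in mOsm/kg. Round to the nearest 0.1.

285.8 mOsm/kg

Effective osmolality excludes urea (freely permeant across cell membranes):
2·Na + glucose/18
= 2·140 + 104/18
= 280 + 5.78
= 285.78 mOsm/kg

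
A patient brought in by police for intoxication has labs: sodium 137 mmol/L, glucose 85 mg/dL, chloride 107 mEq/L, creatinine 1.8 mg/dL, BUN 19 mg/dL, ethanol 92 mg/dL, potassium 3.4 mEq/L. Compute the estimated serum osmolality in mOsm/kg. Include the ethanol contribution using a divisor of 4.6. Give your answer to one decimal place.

305.5 mOsm/kg

Calculated osmolality = 2·Na + glucose/18 + BUN/2.8 + ethanol/4.6
= 2·137 + 85/18 + 19/2.8 + 92/4.6
= 274 + 4.72 + 6.79 + 20
= 305.51 mOsm/kg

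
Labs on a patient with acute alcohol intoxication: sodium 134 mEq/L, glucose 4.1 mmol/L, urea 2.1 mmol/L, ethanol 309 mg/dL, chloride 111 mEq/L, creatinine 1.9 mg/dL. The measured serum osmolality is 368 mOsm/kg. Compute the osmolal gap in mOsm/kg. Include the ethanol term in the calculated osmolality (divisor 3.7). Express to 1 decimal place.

Calculated osmolality = 2·Na + glucose + urea + ethanol/3.7
= 2·134 + 4.1 + 2.1 + 309/3.7
= 268 + 4.10 + 2.10 + 83.51
= 357.71 mOsm/kg ≈ 357.7 mOsm/kg
Osmolar gap = measured − calculated = 368 − 357.7 = 10.3 mOsm/kg

10.3 mOsm/kg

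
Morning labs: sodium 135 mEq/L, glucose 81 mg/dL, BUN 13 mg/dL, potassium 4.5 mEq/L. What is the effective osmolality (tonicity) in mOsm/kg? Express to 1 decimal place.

274.5 mOsm/kg

Effective osmolality excludes urea (freely permeant across cell membranes):
2·Na + glucose/18
= 2·135 + 81/18
= 270 + 4.5
= 274.5 mOsm/kg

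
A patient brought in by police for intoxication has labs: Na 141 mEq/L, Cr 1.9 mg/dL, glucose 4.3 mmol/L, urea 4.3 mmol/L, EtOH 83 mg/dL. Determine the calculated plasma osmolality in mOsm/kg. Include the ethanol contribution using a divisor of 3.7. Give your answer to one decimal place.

313.0 mOsm/kg

Calculated osmolality = 2·Na + glucose + urea + ethanol/3.7
= 2·141 + 4.3 + 4.3 + 83/3.7
= 282 + 4.30 + 4.30 + 22.43
= 313.03 mOsm/kg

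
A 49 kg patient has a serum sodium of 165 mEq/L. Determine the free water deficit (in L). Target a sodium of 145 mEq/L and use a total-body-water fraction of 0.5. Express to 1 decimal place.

TBW = 0.5 · 49 = 24.5 L
Free water deficit = TBW · (Na/145 − 1)
= 24.5 · (165/145 − 1)
= 24.5 · 0.1379
= 3.38 L

3.4 L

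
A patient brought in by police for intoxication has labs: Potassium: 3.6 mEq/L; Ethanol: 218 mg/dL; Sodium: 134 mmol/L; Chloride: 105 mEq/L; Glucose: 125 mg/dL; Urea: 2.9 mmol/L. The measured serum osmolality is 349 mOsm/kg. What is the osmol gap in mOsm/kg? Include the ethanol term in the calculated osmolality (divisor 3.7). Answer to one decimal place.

Calculated osmolality = 2·Na + glucose/18 + urea + ethanol/3.7
= 2·134 + 125/18 + 2.9 + 218/3.7
= 268 + 6.94 + 2.90 + 58.92
= 336.76 mOsm/kg ≈ 336.8 mOsm/kg
Osmolar gap = measured − calculated = 349 − 336.8 = 12.2 mOsm/kg

12.2 mOsm/kg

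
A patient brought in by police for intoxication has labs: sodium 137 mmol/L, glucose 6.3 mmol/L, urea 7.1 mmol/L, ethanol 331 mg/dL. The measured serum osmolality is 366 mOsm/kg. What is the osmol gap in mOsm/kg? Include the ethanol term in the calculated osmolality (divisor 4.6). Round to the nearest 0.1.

6.6 mOsm/kg

Calculated osmolality = 2·Na + glucose + urea + ethanol/4.6
= 2·137 + 6.3 + 7.1 + 331/4.6
= 274 + 6.30 + 7.10 + 71.96
= 359.36 mOsm/kg ≈ 359.4 mOsm/kg
Osmolar gap = measured − calculated = 366 − 359.4 = 6.6 mOsm/kg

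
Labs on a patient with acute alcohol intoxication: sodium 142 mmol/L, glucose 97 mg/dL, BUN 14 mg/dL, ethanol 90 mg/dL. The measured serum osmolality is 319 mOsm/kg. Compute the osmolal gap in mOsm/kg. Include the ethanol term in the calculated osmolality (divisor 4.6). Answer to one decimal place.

5.0 mOsm/kg

Calculated osmolality = 2·Na + glucose/18 + BUN/2.8 + ethanol/4.6
= 2·142 + 97/18 + 14/2.8 + 90/4.6
= 284 + 5.39 + 5 + 19.57
= 313.96 mOsm/kg ≈ 314.0 mOsm/kg
Osmolar gap = measured − calculated = 319 − 314.0 = 5.0 mOsm/kg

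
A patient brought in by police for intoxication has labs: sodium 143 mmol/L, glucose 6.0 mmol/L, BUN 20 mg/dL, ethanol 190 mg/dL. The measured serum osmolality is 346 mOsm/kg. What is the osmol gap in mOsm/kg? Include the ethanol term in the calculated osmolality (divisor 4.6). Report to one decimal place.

5.6 mOsm/kg

Calculated osmolality = 2·Na + glucose + BUN/2.8 + ethanol/4.6
= 2·143 + 6 + 20/2.8 + 190/4.6
= 286 + 6 + 7.14 + 41.30
= 340.44 mOsm/kg ≈ 340.4 mOsm/kg
Osmolar gap = measured − calculated = 346 − 340.4 = 5.6 mOsm/kg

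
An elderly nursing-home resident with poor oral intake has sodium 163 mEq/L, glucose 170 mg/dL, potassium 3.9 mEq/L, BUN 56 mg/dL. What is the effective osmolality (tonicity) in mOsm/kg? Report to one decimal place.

335.4 mOsm/kg

Effective osmolality excludes urea (freely permeant across cell membranes):
2·Na + glucose/18
= 2·163 + 170/18
= 326 + 9.44
= 335.44 mOsm/kg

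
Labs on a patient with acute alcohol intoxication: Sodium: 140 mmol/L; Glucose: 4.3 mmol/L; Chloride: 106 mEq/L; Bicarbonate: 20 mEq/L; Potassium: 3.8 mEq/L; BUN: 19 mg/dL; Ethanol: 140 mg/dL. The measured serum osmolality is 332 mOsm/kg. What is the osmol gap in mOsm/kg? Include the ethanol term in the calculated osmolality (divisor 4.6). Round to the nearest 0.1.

10.5 mOsm/kg

Calculated osmolality = 2·Na + glucose + BUN/2.8 + ethanol/4.6
= 2·140 + 4.3 + 19/2.8 + 140/4.6
= 280 + 4.30 + 6.79 + 30.43
= 321.52 mOsm/kg ≈ 321.5 mOsm/kg
Osmolar gap = measured − calculated = 332 − 321.5 = 10.5 mOsm/kg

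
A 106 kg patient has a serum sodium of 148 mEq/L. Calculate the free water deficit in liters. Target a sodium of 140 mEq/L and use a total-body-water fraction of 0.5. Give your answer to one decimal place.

TBW = 0.5 · 106 = 53 L
Free water deficit = TBW · (Na/140 − 1)
= 53 · (148/140 − 1)
= 53 · 0.0571
= 3.03 L

3.0 L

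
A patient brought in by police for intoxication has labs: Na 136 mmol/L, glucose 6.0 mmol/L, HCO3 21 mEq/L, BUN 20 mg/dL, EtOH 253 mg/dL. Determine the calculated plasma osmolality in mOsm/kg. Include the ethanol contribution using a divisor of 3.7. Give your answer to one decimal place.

Calculated osmolality = 2·Na + glucose + BUN/2.8 + ethanol/3.7
= 2·136 + 6 + 20/2.8 + 253/3.7
= 272 + 6 + 7.14 + 68.38
= 353.52 mOsm/kg

353.5 mOsm/kg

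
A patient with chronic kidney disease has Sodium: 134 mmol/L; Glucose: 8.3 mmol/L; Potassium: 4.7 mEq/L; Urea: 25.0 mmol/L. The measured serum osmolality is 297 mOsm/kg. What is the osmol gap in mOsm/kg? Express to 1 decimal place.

Calculated osmolality = 2·Na + glucose + urea
= 2·134 + 8.3 + 25
= 268 + 8.30 + 25
= 301.3 mOsm/kg ≈ 301.3 mOsm/kg
Osmolar gap = measured − calculated = 297 − 301.3 = -4.3 mOsm/kg

-4.3 mOsm/kg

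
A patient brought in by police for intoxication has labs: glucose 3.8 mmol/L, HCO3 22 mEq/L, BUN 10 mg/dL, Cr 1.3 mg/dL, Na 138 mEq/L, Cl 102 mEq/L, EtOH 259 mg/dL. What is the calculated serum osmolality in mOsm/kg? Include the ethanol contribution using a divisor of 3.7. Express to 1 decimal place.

353.4 mOsm/kg

Calculated osmolality = 2·Na + glucose + BUN/2.8 + ethanol/3.7
= 2·138 + 3.8 + 10/2.8 + 259/3.7
= 276 + 3.80 + 3.57 + 70
= 353.37 mOsm/kg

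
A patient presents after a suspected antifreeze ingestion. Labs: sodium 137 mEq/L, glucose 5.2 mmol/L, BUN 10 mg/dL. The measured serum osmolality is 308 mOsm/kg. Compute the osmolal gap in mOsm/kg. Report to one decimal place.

Calculated osmolality = 2·Na + glucose + BUN/2.8
= 2·137 + 5.2 + 10/2.8
= 274 + 5.20 + 3.57
= 282.77 mOsm/kg ≈ 282.8 mOsm/kg
Osmolar gap = measured − calculated = 308 − 282.8 = 25.2 mOsm/kg

25.2 mOsm/kg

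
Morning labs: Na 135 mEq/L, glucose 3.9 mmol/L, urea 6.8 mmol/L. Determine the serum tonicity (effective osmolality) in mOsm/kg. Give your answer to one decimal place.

Effective osmolality excludes urea (freely permeant across cell membranes):
2·Na + glucose
= 2·135 + 3.9
= 270 + 3.9
= 273.9 mOsm/kg

273.9 mOsm/kg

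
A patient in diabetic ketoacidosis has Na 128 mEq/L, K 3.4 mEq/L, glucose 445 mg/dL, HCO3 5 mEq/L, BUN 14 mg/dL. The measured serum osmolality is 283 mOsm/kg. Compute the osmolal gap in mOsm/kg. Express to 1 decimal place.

Calculated osmolality = 2·Na + glucose/18 + BUN/2.8
= 2·128 + 445/18 + 14/2.8
= 256 + 24.72 + 5
= 285.72 mOsm/kg ≈ 285.7 mOsm/kg
Osmolar gap = measured − calculated = 283 − 285.7 = -2.7 mOsm/kg

-2.7 mOsm/kg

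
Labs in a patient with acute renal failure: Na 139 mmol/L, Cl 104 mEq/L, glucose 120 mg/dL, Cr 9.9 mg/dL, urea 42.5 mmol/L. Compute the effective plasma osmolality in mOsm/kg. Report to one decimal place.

Effective osmolality excludes urea (freely permeant across cell membranes):
2·Na + glucose/18
= 2·139 + 120/18
= 278 + 6.67
= 284.67 mOsm/kg

284.7 mOsm/kg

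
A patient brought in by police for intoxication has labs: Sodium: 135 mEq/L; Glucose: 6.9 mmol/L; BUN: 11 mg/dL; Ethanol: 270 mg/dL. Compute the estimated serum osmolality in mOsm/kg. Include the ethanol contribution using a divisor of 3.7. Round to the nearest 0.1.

Calculated osmolality = 2·Na + glucose + BUN/2.8 + ethanol/3.7
= 2·135 + 6.9 + 11/2.8 + 270/3.7
= 270 + 6.90 + 3.93 + 72.97
= 353.8 mOsm/kg

353.8 mOsm/kg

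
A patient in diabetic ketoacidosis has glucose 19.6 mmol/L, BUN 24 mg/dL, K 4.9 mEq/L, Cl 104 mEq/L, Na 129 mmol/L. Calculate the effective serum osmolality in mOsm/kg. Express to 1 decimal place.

Effective osmolality excludes urea (freely permeant across cell membranes):
2·Na + glucose
= 2·129 + 19.6
= 258 + 19.6
= 277.6 mOsm/kg

277.6 mOsm/kg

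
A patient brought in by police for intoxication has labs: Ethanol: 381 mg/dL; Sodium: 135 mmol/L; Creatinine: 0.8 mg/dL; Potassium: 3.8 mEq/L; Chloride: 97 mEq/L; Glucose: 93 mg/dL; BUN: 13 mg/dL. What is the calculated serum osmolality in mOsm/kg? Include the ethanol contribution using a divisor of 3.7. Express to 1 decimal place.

382.8 mOsm/kg

Calculated osmolality = 2·Na + glucose/18 + BUN/2.8 + ethanol/3.7
= 2·135 + 93/18 + 13/2.8 + 381/3.7
= 270 + 5.17 + 4.64 + 102.97
= 382.78 mOsm/kg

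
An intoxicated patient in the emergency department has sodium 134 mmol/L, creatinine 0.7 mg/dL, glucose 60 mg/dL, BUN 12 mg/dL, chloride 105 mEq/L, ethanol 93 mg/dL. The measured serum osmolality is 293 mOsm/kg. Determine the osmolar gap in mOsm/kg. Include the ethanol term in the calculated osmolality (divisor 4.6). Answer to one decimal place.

Calculated osmolality = 2·Na + glucose/18 + BUN/2.8 + ethanol/4.6
= 2·134 + 60/18 + 12/2.8 + 93/4.6
= 268 + 3.33 + 4.29 + 20.22
= 295.84 mOsm/kg ≈ 295.8 mOsm/kg
Osmolar gap = measured − calculated = 293 − 295.8 = -2.8 mOsm/kg

-2.8 mOsm/kg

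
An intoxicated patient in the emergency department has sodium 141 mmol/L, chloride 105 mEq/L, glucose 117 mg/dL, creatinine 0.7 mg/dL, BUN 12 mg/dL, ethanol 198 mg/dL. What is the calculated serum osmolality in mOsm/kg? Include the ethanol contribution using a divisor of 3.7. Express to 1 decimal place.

346.3 mOsm/kg

Calculated osmolality = 2·Na + glucose/18 + BUN/2.8 + ethanol/3.7
= 2·141 + 117/18 + 12/2.8 + 198/3.7
= 282 + 6.50 + 4.29 + 53.51
= 346.3 mOsm/kg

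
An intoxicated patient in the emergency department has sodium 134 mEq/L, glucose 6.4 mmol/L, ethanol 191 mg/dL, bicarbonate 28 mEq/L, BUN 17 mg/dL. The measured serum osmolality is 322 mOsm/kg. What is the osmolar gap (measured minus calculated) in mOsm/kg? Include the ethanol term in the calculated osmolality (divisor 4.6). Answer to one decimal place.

Calculated osmolality = 2·Na + glucose + BUN/2.8 + ethanol/4.6
= 2·134 + 6.4 + 17/2.8 + 191/4.6
= 268 + 6.40 + 6.07 + 41.52
= 321.99 mOsm/kg ≈ 322.0 mOsm/kg
Osmolar gap = measured − calculated = 322 − 322.0 = 0.0 mOsm/kg

0.0 mOsm/kg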